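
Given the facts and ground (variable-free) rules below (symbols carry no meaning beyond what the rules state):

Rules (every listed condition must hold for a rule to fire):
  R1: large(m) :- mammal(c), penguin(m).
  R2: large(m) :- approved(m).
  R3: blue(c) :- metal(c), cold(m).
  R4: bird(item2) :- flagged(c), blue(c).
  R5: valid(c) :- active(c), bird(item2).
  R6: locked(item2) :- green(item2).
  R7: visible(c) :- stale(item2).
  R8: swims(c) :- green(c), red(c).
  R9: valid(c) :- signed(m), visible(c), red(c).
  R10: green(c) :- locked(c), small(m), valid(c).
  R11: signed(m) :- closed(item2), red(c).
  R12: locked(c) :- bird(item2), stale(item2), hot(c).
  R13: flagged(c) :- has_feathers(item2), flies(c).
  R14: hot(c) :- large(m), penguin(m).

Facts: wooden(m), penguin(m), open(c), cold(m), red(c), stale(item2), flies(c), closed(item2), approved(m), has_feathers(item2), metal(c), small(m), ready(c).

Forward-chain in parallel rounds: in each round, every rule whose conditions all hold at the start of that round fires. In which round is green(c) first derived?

[1] R2 [large(m) :- approved(m).]; R3 [blue(c) :- metal(c), cold(m).]; R7 [visible(c) :- stale(item2).]; R11 [signed(m) :- closed(item2), red(c).]; R13 [flagged(c) :- has_feathers(item2), flies(c).]. ⇒ new: large(m), blue(c), visible(c), signed(m), flagged(c).
[2] R4 [bird(item2) :- flagged(c), blue(c).]; R9 [valid(c) :- signed(m), visible(c), red(c).]; R14 [hot(c) :- large(m), penguin(m).]. ⇒ new: bird(item2), valid(c), hot(c).
[3] R12 [locked(c) :- bird(item2), stale(item2), hot(c).]. ⇒ new: locked(c).
[4] R10 [green(c) :- locked(c), small(m), valid(c).]. ⇒ new: green(c).
green(c) first appears in round 4.

4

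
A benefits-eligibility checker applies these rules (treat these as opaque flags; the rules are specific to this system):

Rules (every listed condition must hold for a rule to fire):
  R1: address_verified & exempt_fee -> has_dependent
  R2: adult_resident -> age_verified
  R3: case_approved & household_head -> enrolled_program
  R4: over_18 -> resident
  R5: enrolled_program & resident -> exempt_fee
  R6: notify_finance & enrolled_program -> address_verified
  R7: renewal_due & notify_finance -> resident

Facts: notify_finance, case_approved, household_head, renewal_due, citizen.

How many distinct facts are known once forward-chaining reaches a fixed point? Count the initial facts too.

Round 1 fires R3, R7, giving enrolled_program, resident.
Round 2 fires R5, R6, giving exempt_fee, address_verified.
Round 3 fires R1, giving has_dependent.
Closure: {address_verified, case_approved, citizen, enrolled_program, exempt_fee, has_dependent, household_head, notify_finance, renewal_due, resident} — 10 facts.

10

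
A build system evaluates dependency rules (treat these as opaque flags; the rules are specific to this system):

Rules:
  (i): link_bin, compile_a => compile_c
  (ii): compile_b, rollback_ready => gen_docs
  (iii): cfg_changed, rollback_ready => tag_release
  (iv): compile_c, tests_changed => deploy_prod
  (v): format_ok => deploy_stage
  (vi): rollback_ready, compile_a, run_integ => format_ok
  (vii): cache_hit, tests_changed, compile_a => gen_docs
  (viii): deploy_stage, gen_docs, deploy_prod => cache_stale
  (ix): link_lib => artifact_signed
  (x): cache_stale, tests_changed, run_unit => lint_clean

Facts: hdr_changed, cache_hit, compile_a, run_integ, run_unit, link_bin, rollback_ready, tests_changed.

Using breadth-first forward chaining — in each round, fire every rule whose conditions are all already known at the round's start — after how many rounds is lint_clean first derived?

4

Round 1: (i) [link_bin, compile_a => compile_c]; (vi) [rollback_ready, compile_a, run_integ => format_ok]; (vii) [cache_hit, tests_changed, compile_a => gen_docs]. Adds compile_c, format_ok, gen_docs.
Round 2: (iv) [compile_c, tests_changed => deploy_prod]; (v) [format_ok => deploy_stage]. Adds deploy_prod, deploy_stage.
Round 3: (viii) [deploy_stage, gen_docs, deploy_prod => cache_stale]. Adds cache_stale.
Round 4: (x) [cache_stale, tests_changed, run_unit => lint_clean]. Adds lint_clean.
lint_clean first appears in round 4.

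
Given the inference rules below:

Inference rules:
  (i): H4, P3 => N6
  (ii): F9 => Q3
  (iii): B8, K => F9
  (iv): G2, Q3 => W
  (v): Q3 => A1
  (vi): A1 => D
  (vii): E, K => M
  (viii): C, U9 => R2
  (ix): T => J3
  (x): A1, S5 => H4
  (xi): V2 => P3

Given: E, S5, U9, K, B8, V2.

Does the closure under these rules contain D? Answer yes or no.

yes

Round 1 — (iii), (vii), (xi), derive F9, M, P3.
Round 2 — (ii), derive Q3.
Round 3 — (v), derive A1.
Round 4 — (vi), (x), derive D, H4.
Round 5 — (i), derive N6.
D appears in round 4, so it is derivable.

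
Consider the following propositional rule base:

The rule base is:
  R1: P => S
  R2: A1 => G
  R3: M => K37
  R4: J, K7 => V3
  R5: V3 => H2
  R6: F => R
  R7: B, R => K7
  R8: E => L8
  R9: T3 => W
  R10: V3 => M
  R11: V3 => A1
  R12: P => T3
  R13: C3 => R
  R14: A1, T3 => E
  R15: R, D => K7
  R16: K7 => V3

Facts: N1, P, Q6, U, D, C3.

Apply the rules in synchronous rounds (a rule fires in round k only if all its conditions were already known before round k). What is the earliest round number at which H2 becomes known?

[1] R1 [P => S]; R12 [P => T3]; R13 [C3 => R]. ⇒ new: S, T3, R.
[2] R9 [T3 => W]; R15 [R, D => K7]. ⇒ new: W, K7.
[3] R16 [K7 => V3]. ⇒ new: V3.
[4] R5 [V3 => H2]; R10 [V3 => M]; R11 [V3 => A1]. ⇒ new: H2, M, A1.
H2 first appears in round 4.

4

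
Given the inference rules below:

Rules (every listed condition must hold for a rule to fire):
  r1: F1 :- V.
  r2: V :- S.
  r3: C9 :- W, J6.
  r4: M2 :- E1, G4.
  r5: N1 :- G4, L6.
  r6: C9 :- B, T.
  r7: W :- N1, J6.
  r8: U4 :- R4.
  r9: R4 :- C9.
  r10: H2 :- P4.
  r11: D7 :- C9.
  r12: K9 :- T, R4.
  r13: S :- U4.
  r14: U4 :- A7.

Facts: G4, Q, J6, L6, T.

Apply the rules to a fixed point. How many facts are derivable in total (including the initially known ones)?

Round 1: r5 [N1 :- G4, L6.]. New: N1.
Round 2: r7 [W :- N1, J6.]. New: W.
Round 3: r3 [C9 :- W, J6.]. New: C9.
Round 4: r9 [R4 :- C9.]; r11 [D7 :- C9.]. New: R4, D7.
Round 5: r8 [U4 :- R4.]; r12 [K9 :- T, R4.]. New: U4, K9.
Round 6: r13 [S :- U4.]. New: S.
Round 7: r2 [V :- S.]. New: V.
Round 8: r1 [F1 :- V.]. New: F1.
Closure: {C9, D7, F1, G4, J6, K9, L6, N1, Q, R4, S, T, U4, V, W} — 15 facts.

15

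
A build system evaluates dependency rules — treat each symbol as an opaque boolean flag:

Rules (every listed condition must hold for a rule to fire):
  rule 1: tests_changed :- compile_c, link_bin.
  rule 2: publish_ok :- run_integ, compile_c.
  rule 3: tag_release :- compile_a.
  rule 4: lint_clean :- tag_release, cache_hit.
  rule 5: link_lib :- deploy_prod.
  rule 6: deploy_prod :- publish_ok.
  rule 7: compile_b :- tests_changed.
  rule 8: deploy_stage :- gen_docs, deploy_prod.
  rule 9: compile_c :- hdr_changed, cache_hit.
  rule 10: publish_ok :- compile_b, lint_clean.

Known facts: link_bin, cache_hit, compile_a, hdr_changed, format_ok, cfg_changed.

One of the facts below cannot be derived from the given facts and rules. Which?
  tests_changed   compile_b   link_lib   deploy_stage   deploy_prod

deploy_stage

Round 1 — rule 3, rule 9, derive tag_release, compile_c.
Round 2 — rule 1, rule 4, derive tests_changed, lint_clean.
Round 3 — rule 7, derive compile_b.
Round 4 — rule 10, derive publish_ok.
Round 5 — rule 6, derive deploy_prod.
Round 6 — rule 5, derive link_lib.
Derived: tests_changed (round 2), deploy_prod (round 5), compile_b (round 3), link_lib (round 6). deploy_stage never appears in any round.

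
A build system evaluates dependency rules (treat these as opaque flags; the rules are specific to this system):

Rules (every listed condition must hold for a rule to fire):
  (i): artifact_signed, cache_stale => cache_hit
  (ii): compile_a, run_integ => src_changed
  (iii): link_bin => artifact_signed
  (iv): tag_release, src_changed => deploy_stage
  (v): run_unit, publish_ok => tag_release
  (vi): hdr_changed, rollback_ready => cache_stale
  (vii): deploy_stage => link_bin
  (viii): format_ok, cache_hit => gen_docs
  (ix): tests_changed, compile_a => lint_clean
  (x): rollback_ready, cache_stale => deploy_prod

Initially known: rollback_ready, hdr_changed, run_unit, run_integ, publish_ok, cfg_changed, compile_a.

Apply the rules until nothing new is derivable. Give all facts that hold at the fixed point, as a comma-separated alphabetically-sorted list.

Round 1 fires (ii), (v), (vi), giving src_changed, tag_release, cache_stale.
Round 2 fires (iv), (x), giving deploy_stage, deploy_prod.
Round 3 fires (vii), giving link_bin.
Round 4 fires (iii), giving artifact_signed.
Round 5 fires (i), giving cache_hit.

artifact_signed, cache_hit, cache_stale, cfg_changed, compile_a, deploy_prod, deploy_stage, hdr_changed, link_bin, publish_ok, rollback_ready, run_integ, run_unit, src_changed, tag_release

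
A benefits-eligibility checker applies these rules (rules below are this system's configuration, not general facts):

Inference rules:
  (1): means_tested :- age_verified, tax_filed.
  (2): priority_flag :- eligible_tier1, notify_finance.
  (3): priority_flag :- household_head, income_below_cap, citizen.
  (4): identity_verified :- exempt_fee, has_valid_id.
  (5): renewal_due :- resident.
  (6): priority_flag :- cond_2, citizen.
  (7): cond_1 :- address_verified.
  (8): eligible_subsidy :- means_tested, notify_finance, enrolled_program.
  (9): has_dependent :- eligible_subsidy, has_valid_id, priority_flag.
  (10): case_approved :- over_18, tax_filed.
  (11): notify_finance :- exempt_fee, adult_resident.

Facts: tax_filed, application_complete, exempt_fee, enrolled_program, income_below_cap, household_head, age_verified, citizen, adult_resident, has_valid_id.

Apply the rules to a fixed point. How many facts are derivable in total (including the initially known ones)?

Round 1 — (1), (3), (4), (11), derive means_tested, priority_flag, identity_verified, notify_finance.
Round 2 — (8), derive eligible_subsidy.
Round 3 — (9), derive has_dependent.
Closure: {adult_resident, age_verified, application_complete, citizen, eligible_subsidy, enrolled_program, exempt_fee, has_dependent, has_valid_id, household_head, identity_verified, income_below_cap, means_tested, notify_finance, priority_flag, tax_filed} — 16 facts.

16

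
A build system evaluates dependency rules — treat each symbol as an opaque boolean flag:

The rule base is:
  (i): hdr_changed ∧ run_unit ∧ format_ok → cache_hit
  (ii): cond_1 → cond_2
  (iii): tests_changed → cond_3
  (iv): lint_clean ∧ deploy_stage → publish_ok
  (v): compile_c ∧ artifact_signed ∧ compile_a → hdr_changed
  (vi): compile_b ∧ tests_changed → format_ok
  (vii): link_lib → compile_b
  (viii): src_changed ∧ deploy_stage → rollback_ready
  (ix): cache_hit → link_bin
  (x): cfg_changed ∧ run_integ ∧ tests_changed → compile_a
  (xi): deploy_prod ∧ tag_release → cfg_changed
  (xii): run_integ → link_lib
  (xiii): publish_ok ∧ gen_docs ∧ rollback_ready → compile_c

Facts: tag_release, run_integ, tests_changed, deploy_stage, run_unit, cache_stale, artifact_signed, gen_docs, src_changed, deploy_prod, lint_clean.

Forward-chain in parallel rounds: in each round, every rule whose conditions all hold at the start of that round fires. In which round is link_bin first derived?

5

Round 1 fires (iii), (iv), (viii), (xi), (xii), giving cond_3, publish_ok, rollback_ready, cfg_changed, link_lib.
Round 2 fires (vii), (x), (xiii), giving compile_b, compile_a, compile_c.
Round 3 fires (v), (vi), giving hdr_changed, format_ok.
Round 4 fires (i), giving cache_hit.
Round 5 fires (ix), giving link_bin.
link_bin first appears in round 5.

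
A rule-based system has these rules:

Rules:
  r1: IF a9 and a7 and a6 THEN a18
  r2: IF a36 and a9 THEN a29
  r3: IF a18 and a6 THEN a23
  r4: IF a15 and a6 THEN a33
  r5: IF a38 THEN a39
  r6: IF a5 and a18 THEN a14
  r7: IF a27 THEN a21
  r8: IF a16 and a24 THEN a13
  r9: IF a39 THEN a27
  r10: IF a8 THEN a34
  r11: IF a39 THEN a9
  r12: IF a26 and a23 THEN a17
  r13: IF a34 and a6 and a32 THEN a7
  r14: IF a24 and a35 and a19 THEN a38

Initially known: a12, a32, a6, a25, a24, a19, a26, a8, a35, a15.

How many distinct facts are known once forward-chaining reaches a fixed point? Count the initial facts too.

Round 1: r4 [IF a15 and a6 THEN a33]; r10 [IF a8 THEN a34]; r14 [IF a24 and a35 and a19 THEN a38]. New: a33, a34, a38.
Round 2: r5 [IF a38 THEN a39]; r13 [IF a34 and a6 and a32 THEN a7]. New: a39, a7.
Round 3: r9 [IF a39 THEN a27]; r11 [IF a39 THEN a9]. New: a27, a9.
Round 4: r1 [IF a9 and a7 and a6 THEN a18]; r7 [IF a27 THEN a21]. New: a18, a21.
Round 5: r3 [IF a18 and a6 THEN a23]. New: a23.
Round 6: r12 [IF a26 and a23 THEN a17]. New: a17.
Closure: {a12, a15, a17, a18, a19, a21, a23, a24, a25, a26, a27, a32, a33, a34, a35, a38, a39, a6, a7, a8, a9} — 21 facts.

21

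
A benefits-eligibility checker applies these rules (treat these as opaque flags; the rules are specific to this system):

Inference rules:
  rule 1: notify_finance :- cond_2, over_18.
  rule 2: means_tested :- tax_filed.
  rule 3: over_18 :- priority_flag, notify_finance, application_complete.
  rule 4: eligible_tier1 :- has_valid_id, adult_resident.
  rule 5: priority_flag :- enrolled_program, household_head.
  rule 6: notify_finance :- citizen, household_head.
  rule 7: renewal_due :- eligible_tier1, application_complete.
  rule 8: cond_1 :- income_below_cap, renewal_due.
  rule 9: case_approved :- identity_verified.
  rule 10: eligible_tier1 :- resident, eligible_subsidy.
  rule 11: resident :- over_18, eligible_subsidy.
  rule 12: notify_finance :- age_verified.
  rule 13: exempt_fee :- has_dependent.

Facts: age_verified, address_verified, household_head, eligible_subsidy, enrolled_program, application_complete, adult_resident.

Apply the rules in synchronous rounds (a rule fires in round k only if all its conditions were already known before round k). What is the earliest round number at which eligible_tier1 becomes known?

Round 1: rule 5 [priority_flag :- enrolled_program, household_head.]; rule 12 [notify_finance :- age_verified.]. New: priority_flag, notify_finance.
Round 2: rule 3 [over_18 :- priority_flag, notify_finance, application_complete.]. New: over_18.
Round 3: rule 11 [resident :- over_18, eligible_subsidy.]. New: resident.
Round 4: rule 10 [eligible_tier1 :- resident, eligible_subsidy.]. New: eligible_tier1.
eligible_tier1 first appears in round 4.

4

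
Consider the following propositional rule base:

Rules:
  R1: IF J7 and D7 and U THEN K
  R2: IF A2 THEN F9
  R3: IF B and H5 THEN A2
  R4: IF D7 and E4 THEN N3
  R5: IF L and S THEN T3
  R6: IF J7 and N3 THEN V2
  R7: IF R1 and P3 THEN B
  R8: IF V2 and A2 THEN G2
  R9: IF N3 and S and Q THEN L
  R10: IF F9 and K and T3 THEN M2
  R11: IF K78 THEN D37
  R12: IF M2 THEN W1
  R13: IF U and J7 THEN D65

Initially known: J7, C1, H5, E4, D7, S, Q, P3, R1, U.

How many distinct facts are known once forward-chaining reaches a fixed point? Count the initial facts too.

Round 1: R1 [IF J7 and D7 and U THEN K]; R4 [IF D7 and E4 THEN N3]; R7 [IF R1 and P3 THEN B]; R13 [IF U and J7 THEN D65]. Adds K, N3, B, D65.
Round 2: R3 [IF B and H5 THEN A2]; R6 [IF J7 and N3 THEN V2]; R9 [IF N3 and S and Q THEN L]. Adds A2, V2, L.
Round 3: R2 [IF A2 THEN F9]; R5 [IF L and S THEN T3]; R8 [IF V2 and A2 THEN G2]. Adds F9, T3, G2.
Round 4: R10 [IF F9 and K and T3 THEN M2]. Adds M2.
Round 5: R12 [IF M2 THEN W1]. Adds W1.
Closure: {A2, B, C1, D65, D7, E4, F9, G2, H5, J7, K, L, M2, N3, P3, Q, R1, S, T3, U, V2, W1} — 22 facts.

22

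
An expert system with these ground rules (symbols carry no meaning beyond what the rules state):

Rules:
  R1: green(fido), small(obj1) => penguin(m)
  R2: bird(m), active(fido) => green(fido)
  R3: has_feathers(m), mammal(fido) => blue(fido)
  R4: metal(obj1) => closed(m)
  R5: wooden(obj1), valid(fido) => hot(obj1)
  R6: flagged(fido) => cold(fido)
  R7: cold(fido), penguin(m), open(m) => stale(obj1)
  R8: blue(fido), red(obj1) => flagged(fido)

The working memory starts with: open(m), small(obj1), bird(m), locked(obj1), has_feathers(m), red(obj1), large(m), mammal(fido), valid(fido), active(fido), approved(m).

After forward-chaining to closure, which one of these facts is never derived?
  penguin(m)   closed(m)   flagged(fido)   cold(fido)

Round 1: R2 [bird(m), active(fido) => green(fido)]; R3 [has_feathers(m), mammal(fido) => blue(fido)]. Adds green(fido), blue(fido).
Round 2: R1 [green(fido), small(obj1) => penguin(m)]; R8 [blue(fido), red(obj1) => flagged(fido)]. Adds penguin(m), flagged(fido).
Round 3: R6 [flagged(fido) => cold(fido)]. Adds cold(fido).
Round 4: R7 [cold(fido), penguin(m), open(m) => stale(obj1)]. Adds stale(obj1).
Derived: flagged(fido) (round 2), cold(fido) (round 3), penguin(m) (round 2). closed(m) never appears in any round.

closed(m)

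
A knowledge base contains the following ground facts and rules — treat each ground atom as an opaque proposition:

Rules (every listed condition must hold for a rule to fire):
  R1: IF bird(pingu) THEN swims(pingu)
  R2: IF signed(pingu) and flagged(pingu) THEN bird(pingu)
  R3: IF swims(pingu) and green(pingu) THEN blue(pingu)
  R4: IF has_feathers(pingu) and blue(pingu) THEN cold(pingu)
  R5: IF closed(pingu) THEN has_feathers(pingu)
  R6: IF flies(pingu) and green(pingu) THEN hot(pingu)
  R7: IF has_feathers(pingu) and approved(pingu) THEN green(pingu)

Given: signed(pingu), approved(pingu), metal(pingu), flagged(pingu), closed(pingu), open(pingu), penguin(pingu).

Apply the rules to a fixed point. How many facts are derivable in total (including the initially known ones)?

13

Round 1 — R2, R5, derive bird(pingu), has_feathers(pingu).
Round 2 — R1, R7, derive swims(pingu), green(pingu).
Round 3 — R3, derive blue(pingu).
Round 4 — R4, derive cold(pingu).
Closure: {approved(pingu), bird(pingu), blue(pingu), closed(pingu), cold(pingu), flagged(pingu), green(pingu), has_feathers(pingu), metal(pingu), open(pingu), penguin(pingu), signed(pingu), swims(pingu)} — 13 facts.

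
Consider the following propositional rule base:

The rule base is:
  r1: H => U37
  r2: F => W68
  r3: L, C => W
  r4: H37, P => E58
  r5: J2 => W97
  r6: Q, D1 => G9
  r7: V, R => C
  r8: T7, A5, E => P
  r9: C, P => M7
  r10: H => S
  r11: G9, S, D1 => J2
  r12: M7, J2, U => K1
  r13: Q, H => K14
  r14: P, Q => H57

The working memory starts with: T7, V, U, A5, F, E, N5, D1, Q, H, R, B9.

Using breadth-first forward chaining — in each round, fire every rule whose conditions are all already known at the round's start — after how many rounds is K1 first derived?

[1] r1 [H => U37]; r2 [F => W68]; r6 [Q, D1 => G9]; r7 [V, R => C]; r8 [T7, A5, E => P]; r10 [H => S]; r13 [Q, H => K14]. ⇒ new: U37, W68, G9, C, P, S, K14.
[2] r9 [C, P => M7]; r11 [G9, S, D1 => J2]; r14 [P, Q => H57]. ⇒ new: M7, J2, H57.
[3] r5 [J2 => W97]; r12 [M7, J2, U => K1]. ⇒ new: W97, K1.
K1 first appears in round 3.

3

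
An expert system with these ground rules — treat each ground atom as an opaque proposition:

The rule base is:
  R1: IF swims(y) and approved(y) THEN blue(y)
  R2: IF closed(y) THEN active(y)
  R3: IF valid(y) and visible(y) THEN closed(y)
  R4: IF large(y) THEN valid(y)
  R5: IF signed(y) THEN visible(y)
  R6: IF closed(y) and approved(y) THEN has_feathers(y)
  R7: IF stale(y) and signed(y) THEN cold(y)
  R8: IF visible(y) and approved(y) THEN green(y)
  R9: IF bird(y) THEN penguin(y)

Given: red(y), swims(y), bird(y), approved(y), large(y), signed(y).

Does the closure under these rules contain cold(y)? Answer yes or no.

no

Round 1: R1 [IF swims(y) and approved(y) THEN blue(y)]; R4 [IF large(y) THEN valid(y)]; R5 [IF signed(y) THEN visible(y)]; R9 [IF bird(y) THEN penguin(y)]. Adds blue(y), valid(y), visible(y), penguin(y).
Round 2: R3 [IF valid(y) and visible(y) THEN closed(y)]; R8 [IF visible(y) and approved(y) THEN green(y)]. Adds closed(y), green(y).
Round 3: R2 [IF closed(y) THEN active(y)]; R6 [IF closed(y) and approved(y) THEN has_feathers(y)]. Adds active(y), has_feathers(y).
Fixed point reached. cold(y) is concluded only by R7; R7 needs stale(y) (never derived).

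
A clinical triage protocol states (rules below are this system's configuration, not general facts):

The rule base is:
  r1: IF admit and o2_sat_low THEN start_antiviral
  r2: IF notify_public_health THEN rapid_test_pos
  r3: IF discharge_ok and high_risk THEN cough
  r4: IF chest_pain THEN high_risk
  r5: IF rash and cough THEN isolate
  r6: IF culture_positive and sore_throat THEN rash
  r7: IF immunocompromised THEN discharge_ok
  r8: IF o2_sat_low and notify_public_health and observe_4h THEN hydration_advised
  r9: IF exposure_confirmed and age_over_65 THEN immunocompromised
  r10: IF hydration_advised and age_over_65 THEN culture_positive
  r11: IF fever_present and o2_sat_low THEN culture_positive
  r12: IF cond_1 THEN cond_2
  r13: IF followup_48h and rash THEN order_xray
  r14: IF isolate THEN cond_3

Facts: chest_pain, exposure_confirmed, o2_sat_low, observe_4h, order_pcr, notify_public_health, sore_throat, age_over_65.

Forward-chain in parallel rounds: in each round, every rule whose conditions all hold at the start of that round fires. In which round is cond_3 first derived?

[1] r2 [IF notify_public_health THEN rapid_test_pos]; r4 [IF chest_pain THEN high_risk]; r8 [IF o2_sat_low and notify_public_health and observe_4h THEN hydration_advised]; r9 [IF exposure_confirmed and age_over_65 THEN immunocompromised]. ⇒ new: rapid_test_pos, high_risk, hydration_advised, immunocompromised.
[2] r7 [IF immunocompromised THEN discharge_ok]; r10 [IF hydration_advised and age_over_65 THEN culture_positive]. ⇒ new: discharge_ok, culture_positive.
[3] r3 [IF discharge_ok and high_risk THEN cough]; r6 [IF culture_positive and sore_throat THEN rash]. ⇒ new: cough, rash.
[4] r5 [IF rash and cough THEN isolate]. ⇒ new: isolate.
[5] r14 [IF isolate THEN cond_3]. ⇒ new: cond_3.
cond_3 first appears in round 5.

5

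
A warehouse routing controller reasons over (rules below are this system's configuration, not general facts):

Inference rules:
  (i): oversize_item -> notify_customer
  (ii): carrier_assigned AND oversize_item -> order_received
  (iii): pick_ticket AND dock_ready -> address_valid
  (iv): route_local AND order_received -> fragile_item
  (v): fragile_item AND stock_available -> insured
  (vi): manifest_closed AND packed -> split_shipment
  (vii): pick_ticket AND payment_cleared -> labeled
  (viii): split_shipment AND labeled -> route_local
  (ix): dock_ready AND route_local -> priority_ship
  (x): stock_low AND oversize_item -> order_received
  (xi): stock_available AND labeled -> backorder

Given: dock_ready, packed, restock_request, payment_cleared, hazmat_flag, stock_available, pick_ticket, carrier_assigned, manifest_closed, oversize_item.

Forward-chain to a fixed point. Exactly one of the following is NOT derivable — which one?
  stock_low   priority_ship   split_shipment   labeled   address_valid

Round 1 — (i), (ii), (iii), (vi), (vii), derive notify_customer, order_received, address_valid, split_shipment, labeled.
Round 2 — (viii), (xi), derive route_local, backorder.
Round 3 — (iv), (ix), derive fragile_item, priority_ship.
Round 4 — (v), derive insured.
Derived: address_valid (round 1), priority_ship (round 3), labeled (round 1), split_shipment (round 1). stock_low never appears in any round.

stock_low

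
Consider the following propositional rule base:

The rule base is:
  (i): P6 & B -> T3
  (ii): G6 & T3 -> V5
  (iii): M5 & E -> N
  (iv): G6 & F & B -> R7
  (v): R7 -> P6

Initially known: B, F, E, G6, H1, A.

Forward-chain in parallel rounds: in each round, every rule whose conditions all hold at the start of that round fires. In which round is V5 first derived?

[1] (iv) [G6 & F & B -> R7]. ⇒ new: R7.
[2] (v) [R7 -> P6]. ⇒ new: P6.
[3] (i) [P6 & B -> T3]. ⇒ new: T3.
[4] (ii) [G6 & T3 -> V5]. ⇒ new: V5.
V5 first appears in round 4.

4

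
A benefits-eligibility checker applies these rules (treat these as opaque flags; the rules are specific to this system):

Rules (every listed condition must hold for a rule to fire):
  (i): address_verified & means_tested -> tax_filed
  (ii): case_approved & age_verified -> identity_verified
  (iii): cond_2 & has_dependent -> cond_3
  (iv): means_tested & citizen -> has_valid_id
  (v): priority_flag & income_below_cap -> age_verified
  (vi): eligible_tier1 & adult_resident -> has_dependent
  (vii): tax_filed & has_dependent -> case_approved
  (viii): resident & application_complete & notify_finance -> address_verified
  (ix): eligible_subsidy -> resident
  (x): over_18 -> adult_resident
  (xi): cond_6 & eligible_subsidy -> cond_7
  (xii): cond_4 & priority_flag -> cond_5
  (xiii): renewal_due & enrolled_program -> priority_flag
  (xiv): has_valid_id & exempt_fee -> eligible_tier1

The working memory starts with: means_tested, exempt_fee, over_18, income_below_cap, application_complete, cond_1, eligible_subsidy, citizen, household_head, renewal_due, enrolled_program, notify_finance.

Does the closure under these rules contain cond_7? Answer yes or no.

no

Round 1 — (iv), (ix), (x), (xiii), derive has_valid_id, resident, adult_resident, priority_flag.
Round 2 — (v), (viii), (xiv), derive age_verified, address_verified, eligible_tier1.
Round 3 — (i), (vi), derive tax_filed, has_dependent.
Round 4 — (vii), derive case_approved.
Round 5 — (ii), derive identity_verified.
Fixed point reached. cond_7 is concluded only by (xi); (xi) needs cond_6 (never derived).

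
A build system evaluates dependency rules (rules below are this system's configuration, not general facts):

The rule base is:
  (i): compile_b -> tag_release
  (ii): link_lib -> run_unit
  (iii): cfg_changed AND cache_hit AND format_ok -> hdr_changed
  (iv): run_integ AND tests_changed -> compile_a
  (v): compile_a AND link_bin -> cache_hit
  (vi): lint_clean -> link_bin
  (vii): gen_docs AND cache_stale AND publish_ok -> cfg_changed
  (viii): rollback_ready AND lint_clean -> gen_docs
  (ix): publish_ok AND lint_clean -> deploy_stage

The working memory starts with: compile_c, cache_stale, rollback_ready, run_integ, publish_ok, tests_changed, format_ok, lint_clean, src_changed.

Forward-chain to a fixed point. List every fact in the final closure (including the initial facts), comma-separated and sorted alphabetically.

cache_hit, cache_stale, cfg_changed, compile_a, compile_c, deploy_stage, format_ok, gen_docs, hdr_changed, link_bin, lint_clean, publish_ok, rollback_ready, run_integ, src_changed, tests_changed

Round 1: (iv) [run_integ AND tests_changed -> compile_a]; (vi) [lint_clean -> link_bin]; (viii) [rollback_ready AND lint_clean -> gen_docs]; (ix) [publish_ok AND lint_clean -> deploy_stage]. New: compile_a, link_bin, gen_docs, deploy_stage.
Round 2: (v) [compile_a AND link_bin -> cache_hit]; (vii) [gen_docs AND cache_stale AND publish_ok -> cfg_changed]. New: cache_hit, cfg_changed.
Round 3: (iii) [cfg_changed AND cache_hit AND format_ok -> hdr_changed]. New: hdr_changed.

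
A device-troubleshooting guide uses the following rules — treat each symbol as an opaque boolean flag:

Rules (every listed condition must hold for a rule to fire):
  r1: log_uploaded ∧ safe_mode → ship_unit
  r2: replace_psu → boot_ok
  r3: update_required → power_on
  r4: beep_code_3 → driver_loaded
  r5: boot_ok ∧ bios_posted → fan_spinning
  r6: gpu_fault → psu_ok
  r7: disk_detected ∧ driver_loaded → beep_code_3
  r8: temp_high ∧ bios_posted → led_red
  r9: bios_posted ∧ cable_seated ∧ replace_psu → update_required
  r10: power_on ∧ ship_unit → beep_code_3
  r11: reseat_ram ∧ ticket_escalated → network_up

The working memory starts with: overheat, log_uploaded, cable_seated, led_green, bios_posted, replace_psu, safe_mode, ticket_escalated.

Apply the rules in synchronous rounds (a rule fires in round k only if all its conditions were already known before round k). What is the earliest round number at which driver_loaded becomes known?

Round 1 fires r1, r2, r9, giving ship_unit, boot_ok, update_required.
Round 2 fires r3, r5, giving power_on, fan_spinning.
Round 3 fires r10, giving beep_code_3.
Round 4 fires r4, giving driver_loaded.
driver_loaded first appears in round 4.

4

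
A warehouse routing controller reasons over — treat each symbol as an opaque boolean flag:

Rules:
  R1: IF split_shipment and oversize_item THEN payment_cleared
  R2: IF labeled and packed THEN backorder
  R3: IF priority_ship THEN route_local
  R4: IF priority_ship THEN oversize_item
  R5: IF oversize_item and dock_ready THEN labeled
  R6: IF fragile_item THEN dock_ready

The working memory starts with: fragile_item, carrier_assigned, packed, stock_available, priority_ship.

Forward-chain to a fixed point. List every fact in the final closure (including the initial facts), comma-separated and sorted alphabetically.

backorder, carrier_assigned, dock_ready, fragile_item, labeled, oversize_item, packed, priority_ship, route_local, stock_available

Round 1: R3 [IF priority_ship THEN route_local]; R4 [IF priority_ship THEN oversize_item]; R6 [IF fragile_item THEN dock_ready]. New: route_local, oversize_item, dock_ready.
Round 2: R5 [IF oversize_item and dock_ready THEN labeled]. New: labeled.
Round 3: R2 [IF labeled and packed THEN backorder]. New: backorder.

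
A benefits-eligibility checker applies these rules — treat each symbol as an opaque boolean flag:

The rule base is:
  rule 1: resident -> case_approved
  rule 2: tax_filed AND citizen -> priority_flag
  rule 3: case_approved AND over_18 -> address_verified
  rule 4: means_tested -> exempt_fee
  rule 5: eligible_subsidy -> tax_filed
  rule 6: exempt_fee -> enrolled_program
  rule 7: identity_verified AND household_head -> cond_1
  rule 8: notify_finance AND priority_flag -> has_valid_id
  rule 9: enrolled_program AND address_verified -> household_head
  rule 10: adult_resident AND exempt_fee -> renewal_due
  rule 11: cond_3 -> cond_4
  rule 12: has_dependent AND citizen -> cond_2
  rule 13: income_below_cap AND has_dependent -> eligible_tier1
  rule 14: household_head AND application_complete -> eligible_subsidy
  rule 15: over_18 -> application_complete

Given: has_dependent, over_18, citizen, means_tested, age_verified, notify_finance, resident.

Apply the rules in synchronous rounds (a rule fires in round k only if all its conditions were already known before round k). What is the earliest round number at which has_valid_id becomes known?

7

Round 1 — rule 1, rule 4, rule 12, rule 15, derive case_approved, exempt_fee, cond_2, application_complete.
Round 2 — rule 3, rule 6, derive address_verified, enrolled_program.
Round 3 — rule 9, derive household_head.
Round 4 — rule 14, derive eligible_subsidy.
Round 5 — rule 5, derive tax_filed.
Round 6 — rule 2, derive priority_flag.
Round 7 — rule 8, derive has_valid_id.
has_valid_id first appears in round 7.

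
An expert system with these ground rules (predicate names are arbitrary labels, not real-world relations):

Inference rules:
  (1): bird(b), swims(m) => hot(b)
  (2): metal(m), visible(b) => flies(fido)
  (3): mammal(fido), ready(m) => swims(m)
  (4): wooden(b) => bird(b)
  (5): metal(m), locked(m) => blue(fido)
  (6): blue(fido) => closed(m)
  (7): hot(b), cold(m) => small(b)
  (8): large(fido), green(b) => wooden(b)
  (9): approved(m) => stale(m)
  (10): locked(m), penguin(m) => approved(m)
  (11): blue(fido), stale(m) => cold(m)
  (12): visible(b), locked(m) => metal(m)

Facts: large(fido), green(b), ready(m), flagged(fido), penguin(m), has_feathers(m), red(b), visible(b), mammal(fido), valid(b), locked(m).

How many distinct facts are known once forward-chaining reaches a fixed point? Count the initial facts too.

23

Round 1: (3) [mammal(fido), ready(m) => swims(m)]; (8) [large(fido), green(b) => wooden(b)]; (10) [locked(m), penguin(m) => approved(m)]; (12) [visible(b), locked(m) => metal(m)]. New: swims(m), wooden(b), approved(m), metal(m).
Round 2: (2) [metal(m), visible(b) => flies(fido)]; (4) [wooden(b) => bird(b)]; (5) [metal(m), locked(m) => blue(fido)]; (9) [approved(m) => stale(m)]. New: flies(fido), bird(b), blue(fido), stale(m).
Round 3: (1) [bird(b), swims(m) => hot(b)]; (6) [blue(fido) => closed(m)]; (11) [blue(fido), stale(m) => cold(m)]. New: hot(b), closed(m), cold(m).
Round 4: (7) [hot(b), cold(m) => small(b)]. New: small(b).
Closure: {approved(m), bird(b), blue(fido), closed(m), cold(m), flagged(fido), flies(fido), green(b), has_feathers(m), hot(b), large(fido), locked(m), mammal(fido), metal(m), penguin(m), ready(m), red(b), small(b), stale(m), swims(m), valid(b), visible(b), wooden(b)} — 23 facts.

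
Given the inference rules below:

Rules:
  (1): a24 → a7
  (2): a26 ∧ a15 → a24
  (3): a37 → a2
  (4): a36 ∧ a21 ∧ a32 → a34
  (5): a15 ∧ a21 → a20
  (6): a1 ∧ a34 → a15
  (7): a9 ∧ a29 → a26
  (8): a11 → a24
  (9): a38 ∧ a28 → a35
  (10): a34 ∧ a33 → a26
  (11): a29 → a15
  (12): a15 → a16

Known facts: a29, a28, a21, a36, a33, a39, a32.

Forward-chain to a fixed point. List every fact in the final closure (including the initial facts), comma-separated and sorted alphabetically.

a15, a16, a20, a21, a24, a26, a28, a29, a32, a33, a34, a36, a39, a7

Round 1: (4) [a36 ∧ a21 ∧ a32 → a34]; (11) [a29 → a15]. New: a34, a15.
Round 2: (5) [a15 ∧ a21 → a20]; (10) [a34 ∧ a33 → a26]; (12) [a15 → a16]. New: a20, a26, a16.
Round 3: (2) [a26 ∧ a15 → a24]. New: a24.
Round 4: (1) [a24 → a7]. New: a7.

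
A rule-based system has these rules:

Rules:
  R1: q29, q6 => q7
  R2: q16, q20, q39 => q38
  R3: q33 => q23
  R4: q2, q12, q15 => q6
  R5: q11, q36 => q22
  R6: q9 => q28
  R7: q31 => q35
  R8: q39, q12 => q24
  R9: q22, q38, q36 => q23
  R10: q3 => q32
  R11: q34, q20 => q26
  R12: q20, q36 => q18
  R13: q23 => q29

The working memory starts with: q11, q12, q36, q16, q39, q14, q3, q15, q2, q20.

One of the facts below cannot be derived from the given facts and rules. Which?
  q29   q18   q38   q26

q26

Round 1 fires R2, R4, R5, R8, R10, R12, giving q38, q6, q22, q24, q32, q18.
Round 2 fires R9, giving q23.
Round 3 fires R13, giving q29.
Round 4 fires R1, giving q7.
Derived: q29 (round 3), q38 (round 1), q18 (round 1). q26 never appears in any round.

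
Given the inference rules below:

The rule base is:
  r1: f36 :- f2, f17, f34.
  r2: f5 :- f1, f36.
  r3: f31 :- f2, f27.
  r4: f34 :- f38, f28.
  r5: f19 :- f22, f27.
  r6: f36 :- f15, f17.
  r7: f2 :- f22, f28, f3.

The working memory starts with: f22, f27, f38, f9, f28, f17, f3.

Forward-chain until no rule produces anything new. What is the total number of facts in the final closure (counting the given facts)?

[1] r4 [f34 :- f38, f28.]; r5 [f19 :- f22, f27.]; r7 [f2 :- f22, f28, f3.]. ⇒ new: f34, f19, f2.
[2] r1 [f36 :- f2, f17, f34.]; r3 [f31 :- f2, f27.]. ⇒ new: f36, f31.
Closure: {f17, f19, f2, f22, f27, f28, f3, f31, f34, f36, f38, f9} — 12 facts.

12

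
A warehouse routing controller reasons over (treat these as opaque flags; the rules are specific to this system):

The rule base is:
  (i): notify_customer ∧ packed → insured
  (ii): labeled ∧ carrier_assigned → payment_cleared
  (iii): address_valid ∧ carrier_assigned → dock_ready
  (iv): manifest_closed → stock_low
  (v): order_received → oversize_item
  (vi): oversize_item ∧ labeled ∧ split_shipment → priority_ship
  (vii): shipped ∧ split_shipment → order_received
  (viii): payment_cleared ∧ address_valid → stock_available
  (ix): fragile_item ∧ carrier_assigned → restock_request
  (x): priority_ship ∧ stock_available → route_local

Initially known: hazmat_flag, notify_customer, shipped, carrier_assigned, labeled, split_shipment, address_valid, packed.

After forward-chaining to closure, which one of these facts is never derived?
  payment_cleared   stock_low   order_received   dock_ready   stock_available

stock_low

Round 1: (i) [notify_customer ∧ packed → insured]; (ii) [labeled ∧ carrier_assigned → payment_cleared]; (iii) [address_valid ∧ carrier_assigned → dock_ready]; (vii) [shipped ∧ split_shipment → order_received]. New: insured, payment_cleared, dock_ready, order_received.
Round 2: (v) [order_received → oversize_item]; (viii) [payment_cleared ∧ address_valid → stock_available]. New: oversize_item, stock_available.
Round 3: (vi) [oversize_item ∧ labeled ∧ split_shipment → priority_ship]. New: priority_ship.
Round 4: (x) [priority_ship ∧ stock_available → route_local]. New: route_local.
Derived: dock_ready (round 1), payment_cleared (round 1), order_received (round 1), stock_available (round 2). stock_low never appears in any round.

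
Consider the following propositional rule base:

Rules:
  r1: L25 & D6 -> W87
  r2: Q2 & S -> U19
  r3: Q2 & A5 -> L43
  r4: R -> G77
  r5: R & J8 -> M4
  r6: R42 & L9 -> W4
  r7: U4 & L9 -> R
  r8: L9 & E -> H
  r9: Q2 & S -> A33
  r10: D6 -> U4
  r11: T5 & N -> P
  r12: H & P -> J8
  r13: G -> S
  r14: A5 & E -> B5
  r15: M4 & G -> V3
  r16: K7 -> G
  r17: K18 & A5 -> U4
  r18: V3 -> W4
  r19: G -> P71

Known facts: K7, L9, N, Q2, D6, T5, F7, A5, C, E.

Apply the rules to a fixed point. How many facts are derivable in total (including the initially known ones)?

26

[1] r3 [Q2 & A5 -> L43]; r8 [L9 & E -> H]; r10 [D6 -> U4]; r11 [T5 & N -> P]; r14 [A5 & E -> B5]; r16 [K7 -> G]. ⇒ new: L43, H, U4, P, B5, G.
[2] r7 [U4 & L9 -> R]; r12 [H & P -> J8]; r13 [G -> S]; r19 [G -> P71]. ⇒ new: R, J8, S, P71.
[3] r2 [Q2 & S -> U19]; r4 [R -> G77]; r5 [R & J8 -> M4]; r9 [Q2 & S -> A33]. ⇒ new: U19, G77, M4, A33.
[4] r15 [M4 & G -> V3]. ⇒ new: V3.
[5] r18 [V3 -> W4]. ⇒ new: W4.
Closure: {A33, A5, B5, C, D6, E, F7, G, G77, H, J8, K7, L43, L9, M4, N, P, P71, Q2, R, S, T5, U19, U4, V3, W4} — 26 facts.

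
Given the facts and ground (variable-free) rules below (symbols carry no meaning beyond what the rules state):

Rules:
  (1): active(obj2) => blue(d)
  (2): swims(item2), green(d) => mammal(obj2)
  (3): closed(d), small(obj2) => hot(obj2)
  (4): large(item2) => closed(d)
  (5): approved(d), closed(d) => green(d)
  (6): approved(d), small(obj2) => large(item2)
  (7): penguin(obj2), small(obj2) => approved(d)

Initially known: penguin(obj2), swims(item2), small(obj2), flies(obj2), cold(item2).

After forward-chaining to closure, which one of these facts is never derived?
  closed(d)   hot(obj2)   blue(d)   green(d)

blue(d)

[1] (7) [penguin(obj2), small(obj2) => approved(d)]. ⇒ new: approved(d).
[2] (6) [approved(d), small(obj2) => large(item2)]. ⇒ new: large(item2).
[3] (4) [large(item2) => closed(d)]. ⇒ new: closed(d).
[4] (3) [closed(d), small(obj2) => hot(obj2)]; (5) [approved(d), closed(d) => green(d)]. ⇒ new: hot(obj2), green(d).
[5] (2) [swims(item2), green(d) => mammal(obj2)]. ⇒ new: mammal(obj2).
Derived: green(d) (round 4), hot(obj2) (round 4), closed(d) (round 3). blue(d) never appears in any round.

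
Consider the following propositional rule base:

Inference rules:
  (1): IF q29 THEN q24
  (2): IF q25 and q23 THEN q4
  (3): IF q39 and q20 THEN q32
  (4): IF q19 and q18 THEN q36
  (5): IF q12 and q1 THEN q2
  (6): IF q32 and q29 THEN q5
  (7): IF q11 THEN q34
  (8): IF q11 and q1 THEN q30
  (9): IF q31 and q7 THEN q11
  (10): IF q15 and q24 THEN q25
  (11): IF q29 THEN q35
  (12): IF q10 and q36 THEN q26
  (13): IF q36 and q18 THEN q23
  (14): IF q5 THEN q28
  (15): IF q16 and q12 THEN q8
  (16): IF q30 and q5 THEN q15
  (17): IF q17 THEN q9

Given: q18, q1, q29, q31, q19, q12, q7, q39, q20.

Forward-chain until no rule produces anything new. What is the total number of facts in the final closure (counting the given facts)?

23

[1] (1) [IF q29 THEN q24]; (3) [IF q39 and q20 THEN q32]; (4) [IF q19 and q18 THEN q36]; (5) [IF q12 and q1 THEN q2]; (9) [IF q31 and q7 THEN q11]; (11) [IF q29 THEN q35]. ⇒ new: q24, q32, q36, q2, q11, q35.
[2] (6) [IF q32 and q29 THEN q5]; (7) [IF q11 THEN q34]; (8) [IF q11 and q1 THEN q30]; (13) [IF q36 and q18 THEN q23]. ⇒ new: q5, q34, q30, q23.
[3] (14) [IF q5 THEN q28]; (16) [IF q30 and q5 THEN q15]. ⇒ new: q28, q15.
[4] (10) [IF q15 and q24 THEN q25]. ⇒ new: q25.
[5] (2) [IF q25 and q23 THEN q4]. ⇒ new: q4.
Closure: {q1, q11, q12, q15, q18, q19, q2, q20, q23, q24, q25, q28, q29, q30, q31, q32, q34, q35, q36, q39, q4, q5, q7} — 23 facts.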